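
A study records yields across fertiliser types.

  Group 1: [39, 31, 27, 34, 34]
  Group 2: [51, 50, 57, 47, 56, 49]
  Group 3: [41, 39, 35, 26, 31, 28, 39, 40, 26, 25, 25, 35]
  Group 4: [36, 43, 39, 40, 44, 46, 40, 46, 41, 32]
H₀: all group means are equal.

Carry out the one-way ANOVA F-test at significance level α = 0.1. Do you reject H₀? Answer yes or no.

Group means [33.00, 51.67, 32.50, 40.70], grand mean 38.545
SSB = Σnᵢ(x̄ᵢ−x̄)² = 1671.748; SSW = ΣΣ(x−x̄ᵢ)² = 776.433
MSB = 1671.748/3 = 557.2495; MSW = 776.433/29 = 26.7736
F = MSB/MSW = 20.8134
df = (3, 29)
p-value (upper-tail) = 0.00000
At α=0.1: p < α → reject H₀

reject H₀: yes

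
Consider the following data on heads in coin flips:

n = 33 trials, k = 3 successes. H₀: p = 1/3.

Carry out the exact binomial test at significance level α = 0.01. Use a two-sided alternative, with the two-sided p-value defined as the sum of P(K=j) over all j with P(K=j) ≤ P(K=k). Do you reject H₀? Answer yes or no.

reject H₀: yes

Exact binomial: n=33, k=3, p₀=1/3=0.3333
P(X=j) = C(n,j)·p₀^j·(1−p₀)^(n−j); p = Σ P(X=j) over j with P(X=j) ≤ P(X=3)
p-value (two-sided) = 0.00248
At α=0.01: p < α → reject H₀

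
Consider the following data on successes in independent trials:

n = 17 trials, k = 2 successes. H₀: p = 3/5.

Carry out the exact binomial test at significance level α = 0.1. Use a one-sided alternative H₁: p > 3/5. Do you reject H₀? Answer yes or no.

Exact binomial: n=17, k=2, p₀=3/5=0.6000
P(X≥2) from Σ C(n,i)·p₀^i·(1−p₀)^(n−i)
p-value (one-sided, H₁ greater) = 1.00000
At α=0.1: p ≥ α → fail to reject H₀

reject H₀: no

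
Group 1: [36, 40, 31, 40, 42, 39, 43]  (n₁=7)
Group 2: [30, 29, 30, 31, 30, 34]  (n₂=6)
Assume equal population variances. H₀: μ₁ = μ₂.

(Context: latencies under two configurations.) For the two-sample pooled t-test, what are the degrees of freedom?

df = n₁ + n₂ − 2 = 7 + 6 − 2 = 11

degrees of freedom = 11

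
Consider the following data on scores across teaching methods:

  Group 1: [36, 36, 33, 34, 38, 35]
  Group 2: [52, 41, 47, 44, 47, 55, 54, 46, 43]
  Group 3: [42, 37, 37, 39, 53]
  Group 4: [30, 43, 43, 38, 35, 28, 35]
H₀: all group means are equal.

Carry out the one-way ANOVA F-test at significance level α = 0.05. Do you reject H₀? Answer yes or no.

Group means [35.33, 47.67, 41.60, 36.00], grand mean 40.778
SSB = Σnᵢ(x̄ᵢ−x̄)² = 768.133; SSW = ΣΣ(x−x̄ᵢ)² = 594.533
MSB = 768.133/3 = 256.0444; MSW = 594.533/23 = 25.8493
F = MSB/MSW = 9.9053
df = (3, 23)
p-value (upper-tail) = 0.00022
At α=0.05: p < α → reject H₀

reject H₀: yes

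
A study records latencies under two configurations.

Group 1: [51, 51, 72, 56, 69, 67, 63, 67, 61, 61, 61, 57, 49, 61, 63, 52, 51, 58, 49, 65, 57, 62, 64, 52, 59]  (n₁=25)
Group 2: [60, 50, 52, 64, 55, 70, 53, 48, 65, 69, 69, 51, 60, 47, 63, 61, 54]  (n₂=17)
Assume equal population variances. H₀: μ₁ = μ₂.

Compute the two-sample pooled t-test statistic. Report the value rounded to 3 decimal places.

test statistic = 0.376

x̄₁=59.120, s₁=6.528, n₁=25
x̄₂=58.294, s₂=7.630, n₂=17
s_p² = [24·6.528² + 16·7.630²]/40 = 48.8542
SE = √(s_p²·(1/25+1/17)) = 2.1973
t = (59.120−58.294)/2.1973 = 0.3759
df = 40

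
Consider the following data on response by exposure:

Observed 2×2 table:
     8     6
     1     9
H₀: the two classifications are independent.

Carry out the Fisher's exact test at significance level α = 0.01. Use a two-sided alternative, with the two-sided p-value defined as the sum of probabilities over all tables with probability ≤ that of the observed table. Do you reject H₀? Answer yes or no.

reject H₀: no

Margins: r₁=14, r₂=10, c₁=9, c₂=15, n=24
p_obs = C(14,8)·C(10,1)/C(24,9); sum pmf over tables with pmf ≤ p_obs
p-value (two-sided) = 0.03334
At α=0.01: p ≥ α → fail to reject H₀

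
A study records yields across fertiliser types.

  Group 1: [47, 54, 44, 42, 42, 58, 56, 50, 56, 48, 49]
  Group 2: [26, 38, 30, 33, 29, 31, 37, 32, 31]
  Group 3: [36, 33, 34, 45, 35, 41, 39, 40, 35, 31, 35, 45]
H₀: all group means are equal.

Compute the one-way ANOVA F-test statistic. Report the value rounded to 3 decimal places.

test statistic = 36.632

Group means [49.64, 31.89, 37.42], grand mean 40.062
SSB = Σnᵢ(x̄ᵢ−x̄)² = 1693.524; SSW = ΣΣ(x−x̄ᵢ)² = 670.351
MSB = 1693.524/2 = 846.7620; MSW = 670.351/29 = 23.1156
F = MSB/MSW = 36.6317
df = (2, 29)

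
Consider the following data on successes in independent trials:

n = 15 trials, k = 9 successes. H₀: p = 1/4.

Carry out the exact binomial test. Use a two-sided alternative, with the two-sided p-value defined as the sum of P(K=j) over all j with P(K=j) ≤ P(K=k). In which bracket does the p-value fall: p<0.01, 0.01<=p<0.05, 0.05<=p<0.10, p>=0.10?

p-value bracket: p<0.01

Exact binomial: n=15, k=9, p₀=1/4=0.2500
P(X=j) = C(n,j)·p₀^j·(1−p₀)^(n−j); p = Σ P(X=j) over j with P(X=j) ≤ P(X=9)
p-value (two-sided) = 0.00419
→ bracket: p<0.01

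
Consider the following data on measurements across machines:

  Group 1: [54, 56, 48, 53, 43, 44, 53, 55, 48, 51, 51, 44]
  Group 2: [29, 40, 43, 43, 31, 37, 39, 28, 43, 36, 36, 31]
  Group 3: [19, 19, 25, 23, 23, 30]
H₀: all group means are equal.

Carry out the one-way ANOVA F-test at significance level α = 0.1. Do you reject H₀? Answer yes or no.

reject H₀: yes

Group means [50.00, 36.33, 23.17], grand mean 39.167
SSB = Σnᵢ(x̄ᵢ−x̄)² = 3040.667; SSW = ΣΣ(x−x̄ᵢ)² = 645.500
MSB = 3040.667/2 = 1520.3333; MSW = 645.500/27 = 23.9074
F = MSB/MSW = 63.5926
df = (2, 27)
p-value (upper-tail) = 0.00000
At α=0.1: p < α → reject H₀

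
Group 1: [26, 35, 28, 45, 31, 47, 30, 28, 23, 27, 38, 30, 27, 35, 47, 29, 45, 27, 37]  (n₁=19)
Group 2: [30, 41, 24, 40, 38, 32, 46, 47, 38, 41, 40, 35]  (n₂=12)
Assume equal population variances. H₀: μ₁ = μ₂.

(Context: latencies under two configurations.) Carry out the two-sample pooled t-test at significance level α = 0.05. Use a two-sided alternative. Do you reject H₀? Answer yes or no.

reject H₀: no

x̄₁=33.421, s₁=7.712, n₁=19
x̄₂=37.667, s₂=6.569, n₂=12
s_p² = [18·7.712² + 11·6.569²]/29 = 53.2861
SE = √(s_p²·(1/19+1/12)) = 2.6917
t = (33.421−37.667)/2.6917 = -1.5773
df = 29
p-value (two-sided) = 0.12557
At α=0.05: p ≥ α → fail to reject H₀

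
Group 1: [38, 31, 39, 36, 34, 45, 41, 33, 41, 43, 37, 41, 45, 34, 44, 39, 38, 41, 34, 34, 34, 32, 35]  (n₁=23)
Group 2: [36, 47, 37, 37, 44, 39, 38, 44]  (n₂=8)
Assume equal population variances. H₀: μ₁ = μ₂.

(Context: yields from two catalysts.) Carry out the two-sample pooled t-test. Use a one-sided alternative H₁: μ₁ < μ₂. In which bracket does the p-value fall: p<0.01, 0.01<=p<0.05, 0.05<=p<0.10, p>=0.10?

x̄₁=37.783, s₁=4.264, n₁=23
x̄₂=40.250, s₂=4.132, n₂=8
s_p² = [22·4.264² + 7·4.132²]/29 = 17.9108
SE = √(s_p²·(1/23+1/8)) = 1.7371
t = (37.783−40.250)/1.7371 = -1.4204
df = 29
p-value (one-sided, H₁ less) = 0.08308
→ bracket: 0.05<=p<0.10

p-value bracket: 0.05<=p<0.10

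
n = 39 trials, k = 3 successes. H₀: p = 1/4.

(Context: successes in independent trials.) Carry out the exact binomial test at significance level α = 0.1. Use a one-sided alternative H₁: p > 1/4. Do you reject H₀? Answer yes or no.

reject H₀: no

Exact binomial: n=39, k=3, p₀=1/4=0.2500
P(X≥3) from Σ C(n,i)·p₀^i·(1−p₀)^(n−i)
p-value (one-sided, H₁ greater) = 0.99871
At α=0.1: p ≥ α → fail to reject H₀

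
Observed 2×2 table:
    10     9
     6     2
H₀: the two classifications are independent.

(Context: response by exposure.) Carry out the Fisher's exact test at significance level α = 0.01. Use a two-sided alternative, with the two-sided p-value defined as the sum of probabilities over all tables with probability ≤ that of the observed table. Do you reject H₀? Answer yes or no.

Margins: r₁=19, r₂=8, c₁=16, c₂=11, n=27
p_obs = C(19,10)·C(8,6)/C(27,16); sum pmf over tables with pmf ≤ p_obs
p-value (two-sided) = 0.40483
At α=0.01: p ≥ α → fail to reject H₀

reject H₀: no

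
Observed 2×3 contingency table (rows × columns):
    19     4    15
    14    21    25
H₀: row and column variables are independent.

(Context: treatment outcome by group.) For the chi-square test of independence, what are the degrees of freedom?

degrees of freedom = 2

df = (r−1)(c−1) = (2−1)·(3−1) = 2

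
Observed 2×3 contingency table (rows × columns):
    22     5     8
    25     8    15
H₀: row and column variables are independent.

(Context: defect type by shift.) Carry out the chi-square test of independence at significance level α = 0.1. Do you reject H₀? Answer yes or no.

Row totals [35, 48], col totals [47, 13, 23], n=83
χ² = (22−19.82)²/19.82 + (5−5.48)²/5.48 + (8−9.70)²/9.70 + (25−27.18)²/27.18 + (8−7.52)²/7.52 + (15−13.30)²/13.30 = 1.0027
df = 2
p-value (upper-tail) = 0.60572
At α=0.1: p ≥ α → fail to reject H₀

reject H₀: no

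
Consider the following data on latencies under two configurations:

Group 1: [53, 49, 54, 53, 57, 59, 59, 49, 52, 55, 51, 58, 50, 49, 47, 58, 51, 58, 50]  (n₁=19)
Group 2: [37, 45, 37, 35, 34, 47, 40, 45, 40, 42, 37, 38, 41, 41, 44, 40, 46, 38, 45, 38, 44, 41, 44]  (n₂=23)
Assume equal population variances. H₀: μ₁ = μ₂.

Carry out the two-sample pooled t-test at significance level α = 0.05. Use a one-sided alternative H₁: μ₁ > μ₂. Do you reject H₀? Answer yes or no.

x̄₁=53.263, s₁=3.928, n₁=19
x̄₂=40.826, s₂=3.688, n₂=23
s_p² = [18·3.928² + 22·3.688²]/40 = 14.4247
SE = √(s_p²·(1/19+1/23)) = 1.1774
t = (53.263−40.826)/1.1774 = 10.5628
df = 40
p-value (one-sided, H₁ greater) = 0.00000
At α=0.05: p < α → reject H₀

reject H₀: yes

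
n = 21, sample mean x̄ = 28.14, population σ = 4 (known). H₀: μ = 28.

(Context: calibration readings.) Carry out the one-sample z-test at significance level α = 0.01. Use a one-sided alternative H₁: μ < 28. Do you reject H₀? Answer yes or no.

SE = σ/√n = 4/√21 = 0.8729
z = (x̄−μ₀)/SE = (28.14−28)/0.8729 = 0.1604
p-value (one-sided, H₁ less) = 0.56371
At α=0.01: p ≥ α → fail to reject H₀

reject H₀: no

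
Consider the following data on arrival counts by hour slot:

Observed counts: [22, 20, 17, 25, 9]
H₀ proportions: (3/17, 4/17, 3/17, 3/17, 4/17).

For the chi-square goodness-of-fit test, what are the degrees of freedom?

degrees of freedom = 4

df = k − 1 = 5 − 1 = 4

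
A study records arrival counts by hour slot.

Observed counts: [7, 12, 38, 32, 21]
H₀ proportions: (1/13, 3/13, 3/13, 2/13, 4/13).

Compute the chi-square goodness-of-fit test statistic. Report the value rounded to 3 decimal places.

test statistic = 31.887

n = 110; E_i = n·p_i = [8.46, 25.38, 25.38, 16.92, 33.85]
χ² = (7−8.46)²/8.46 + (12−25.38)²/25.38 + (38−25.38)²/25.38 + (32−16.92)²/16.92 + (21−33.85)²/33.85 = 31.8871
df = 4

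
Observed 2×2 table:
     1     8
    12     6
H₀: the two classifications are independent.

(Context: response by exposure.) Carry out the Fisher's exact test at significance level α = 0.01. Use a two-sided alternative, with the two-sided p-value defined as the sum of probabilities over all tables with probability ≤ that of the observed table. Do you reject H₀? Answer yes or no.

reject H₀: no

Margins: r₁=9, r₂=18, c₁=13, c₂=14, n=27
p_obs = C(9,1)·C(18,12)/C(27,13); sum pmf over tables with pmf ≤ p_obs
p-value (two-sided) = 0.01275
At α=0.01: p ≥ α → fail to reject H₀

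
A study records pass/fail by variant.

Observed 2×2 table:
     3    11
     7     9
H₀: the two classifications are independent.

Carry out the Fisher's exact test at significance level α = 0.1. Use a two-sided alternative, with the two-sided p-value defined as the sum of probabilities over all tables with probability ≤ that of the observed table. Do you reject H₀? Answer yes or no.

reject H₀: no

Margins: r₁=14, r₂=16, c₁=10, c₂=20, n=30
p_obs = C(14,3)·C(16,7)/C(30,10); sum pmf over tables with pmf ≤ p_obs
p-value (two-sided) = 0.26024
At α=0.1: p ≥ α → fail to reject H₀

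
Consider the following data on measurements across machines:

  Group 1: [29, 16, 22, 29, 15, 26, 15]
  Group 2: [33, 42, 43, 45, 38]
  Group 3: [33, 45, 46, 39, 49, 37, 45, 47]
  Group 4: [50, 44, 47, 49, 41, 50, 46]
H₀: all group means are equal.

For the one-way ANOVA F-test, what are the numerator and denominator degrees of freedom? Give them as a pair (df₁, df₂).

degrees of freedom = [3, 23]

k = 4 groups, N = 27 total
df = (k−1, N−k) = (4−1, 27−4) = (3, 23)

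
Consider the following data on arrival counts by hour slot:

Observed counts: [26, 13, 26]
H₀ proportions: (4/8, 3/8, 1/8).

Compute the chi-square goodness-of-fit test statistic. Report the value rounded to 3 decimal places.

test statistic = 45.933

n = 65; E_i = n·p_i = [32.50, 24.38, 8.12]
χ² = (26−32.50)²/32.50 + (13−24.38)²/24.38 + (26−8.12)²/8.12 = 45.9333
df = 2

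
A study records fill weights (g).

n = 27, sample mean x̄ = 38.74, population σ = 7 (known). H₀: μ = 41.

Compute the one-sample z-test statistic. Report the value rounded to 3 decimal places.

test statistic = -1.678

SE = σ/√n = 7/√27 = 1.3472
z = (x̄−μ₀)/SE = (38.74−41)/1.3472 = -1.6776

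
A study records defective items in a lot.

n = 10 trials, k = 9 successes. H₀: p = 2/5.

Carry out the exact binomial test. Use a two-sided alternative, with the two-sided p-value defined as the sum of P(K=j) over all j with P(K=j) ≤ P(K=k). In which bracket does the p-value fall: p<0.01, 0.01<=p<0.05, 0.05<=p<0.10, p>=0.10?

p-value bracket: p<0.01

Exact binomial: n=10, k=9, p₀=2/5=0.4000
P(X=j) = C(n,j)·p₀^j·(1−p₀)^(n−j); p = Σ P(X=j) over j with P(X=j) ≤ P(X=9)
p-value (two-sided) = 0.00168
→ bracket: p<0.01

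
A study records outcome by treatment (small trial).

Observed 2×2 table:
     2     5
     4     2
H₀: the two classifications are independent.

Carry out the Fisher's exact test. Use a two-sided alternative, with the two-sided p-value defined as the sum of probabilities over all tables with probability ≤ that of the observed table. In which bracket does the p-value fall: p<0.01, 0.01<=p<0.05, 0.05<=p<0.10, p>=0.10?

p-value bracket: p>=0.10

Margins: r₁=7, r₂=6, c₁=6, c₂=7, n=13
p_obs = C(7,2)·C(6,4)/C(13,6); sum pmf over tables with pmf ≤ p_obs
p-value (two-sided) = 0.28613
→ bracket: p>=0.10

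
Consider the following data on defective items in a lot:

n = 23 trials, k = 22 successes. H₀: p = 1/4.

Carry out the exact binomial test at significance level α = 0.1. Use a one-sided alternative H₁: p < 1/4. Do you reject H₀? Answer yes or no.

reject H₀: no

Exact binomial: n=23, k=22, p₀=1/4=0.2500
P(X≤22) from Σ C(n,i)·p₀^i·(1−p₀)^(n−i)
p-value (one-sided, H₁ less) = 1.00000
At α=0.1: p ≥ α → fail to reject H₀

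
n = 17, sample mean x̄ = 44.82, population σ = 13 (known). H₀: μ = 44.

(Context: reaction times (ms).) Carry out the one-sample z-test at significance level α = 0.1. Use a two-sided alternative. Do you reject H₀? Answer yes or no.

SE = σ/√n = 13/√17 = 3.1530
z = (x̄−μ₀)/SE = (44.82−44)/3.1530 = 0.2601
p-value (two-sided) = 0.79481
At α=0.1: p ≥ α → fail to reject H₀

reject H₀: no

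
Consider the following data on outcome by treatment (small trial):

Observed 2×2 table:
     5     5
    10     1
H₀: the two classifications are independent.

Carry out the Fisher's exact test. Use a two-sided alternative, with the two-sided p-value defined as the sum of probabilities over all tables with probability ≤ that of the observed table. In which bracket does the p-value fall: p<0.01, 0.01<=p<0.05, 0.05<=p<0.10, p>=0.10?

p-value bracket: 0.05<=p<0.10

Margins: r₁=10, r₂=11, c₁=15, c₂=6, n=21
p_obs = C(10,5)·C(11,10)/C(21,15); sum pmf over tables with pmf ≤ p_obs
p-value (two-sided) = 0.06347
→ bracket: 0.05<=p<0.10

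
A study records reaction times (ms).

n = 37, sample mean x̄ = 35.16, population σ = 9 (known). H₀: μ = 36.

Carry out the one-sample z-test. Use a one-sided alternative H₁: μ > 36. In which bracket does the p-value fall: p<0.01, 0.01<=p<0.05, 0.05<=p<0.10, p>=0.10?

SE = σ/√n = 9/√37 = 1.4796
z = (x̄−μ₀)/SE = (35.16−36)/1.4796 = -0.5677
p-value (one-sided, H₁ greater) = 0.71489
→ bracket: p>=0.10

p-value bracket: p>=0.10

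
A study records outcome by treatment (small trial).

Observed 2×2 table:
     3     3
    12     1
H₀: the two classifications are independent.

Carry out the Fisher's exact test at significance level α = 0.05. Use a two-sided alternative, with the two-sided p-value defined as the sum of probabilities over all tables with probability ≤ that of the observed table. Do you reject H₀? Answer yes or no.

Margins: r₁=6, r₂=13, c₁=15, c₂=4, n=19
p_obs = C(6,3)·C(13,12)/C(19,15); sum pmf over tables with pmf ≤ p_obs
p-value (two-sided) = 0.07095
At α=0.05: p ≥ α → fail to reject H₀

reject H₀: no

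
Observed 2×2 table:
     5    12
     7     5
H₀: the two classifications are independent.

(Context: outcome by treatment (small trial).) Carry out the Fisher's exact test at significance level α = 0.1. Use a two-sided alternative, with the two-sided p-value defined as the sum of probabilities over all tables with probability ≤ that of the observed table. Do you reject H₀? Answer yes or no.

reject H₀: no

Margins: r₁=17, r₂=12, c₁=12, c₂=17, n=29
p_obs = C(17,5)·C(12,7)/C(29,12); sum pmf over tables with pmf ≤ p_obs
p-value (two-sided) = 0.14791
At α=0.1: p ≥ α → fail to reject H₀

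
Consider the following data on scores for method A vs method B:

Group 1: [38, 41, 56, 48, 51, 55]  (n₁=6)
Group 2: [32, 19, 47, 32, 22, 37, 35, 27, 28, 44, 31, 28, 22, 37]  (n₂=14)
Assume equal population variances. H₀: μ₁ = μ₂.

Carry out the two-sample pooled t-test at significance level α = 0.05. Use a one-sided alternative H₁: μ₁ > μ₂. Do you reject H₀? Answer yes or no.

reject H₀: yes

x̄₁=48.167, s₁=7.360, n₁=6
x̄₂=31.500, s₂=8.093, n₂=14
s_p² = [5·7.360² + 13·8.093²]/18 = 62.3519
SE = √(s_p²·(1/6+1/14)) = 3.8530
t = (48.167−31.500)/3.8530 = 4.3256
df = 18
p-value (one-sided, H₁ greater) = 0.00020
At α=0.05: p < α → reject H₀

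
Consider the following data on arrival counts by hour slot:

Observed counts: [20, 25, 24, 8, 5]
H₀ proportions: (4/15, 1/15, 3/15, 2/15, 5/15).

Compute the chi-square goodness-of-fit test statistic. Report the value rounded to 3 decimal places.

n = 82; E_i = n·p_i = [21.87, 5.47, 16.40, 10.93, 27.33]
χ² = (20−21.87)²/21.87 + (25−5.47)²/5.47 + (24−16.40)²/16.40 + (8−10.93)²/10.93 + (5−27.33)²/27.33 = 92.5122
df = 4

test statistic = 92.512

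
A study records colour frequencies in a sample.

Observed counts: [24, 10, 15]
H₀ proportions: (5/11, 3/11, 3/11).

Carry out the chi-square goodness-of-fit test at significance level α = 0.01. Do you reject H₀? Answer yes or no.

n = 49; E_i = n·p_i = [22.27, 13.36, 13.36]
χ² = (24−22.27)²/22.27 + (10−13.36)²/13.36 + (15−13.36)²/13.36 = 1.1810
df = 2
p-value (upper-tail) = 0.55406
At α=0.01: p ≥ α → fail to reject H₀

reject H₀: no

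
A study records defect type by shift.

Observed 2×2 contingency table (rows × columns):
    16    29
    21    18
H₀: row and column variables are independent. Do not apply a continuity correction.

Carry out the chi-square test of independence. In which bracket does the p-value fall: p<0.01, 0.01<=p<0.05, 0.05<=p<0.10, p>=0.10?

Row totals [45, 39], col totals [37, 47], n=84
χ² = (16−19.82)²/19.82 + (29−25.18)²/25.18 + (21−17.18)²/17.18 + (18−21.82)²/21.82 = 2.8360
df = 1
p-value (upper-tail) = 0.09217
→ bracket: 0.05<=p<0.10

p-value bracket: 0.05<=p<0.10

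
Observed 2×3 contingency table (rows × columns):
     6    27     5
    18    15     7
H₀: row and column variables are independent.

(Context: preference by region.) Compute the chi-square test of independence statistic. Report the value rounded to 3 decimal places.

test statistic = 9.717

Row totals [38, 40], col totals [24, 42, 12], n=78
χ² = (6−11.69)²/11.69 + (27−20.46)²/20.46 + (5−5.85)²/5.85 + (18−12.31)²/12.31 + (15−21.54)²/21.54 + (7−6.15)²/6.15 = 9.7170
df = 2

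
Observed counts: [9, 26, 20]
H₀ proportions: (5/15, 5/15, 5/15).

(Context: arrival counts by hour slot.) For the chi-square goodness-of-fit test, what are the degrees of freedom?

df = k − 1 = 3 − 1 = 2

degrees of freedom = 2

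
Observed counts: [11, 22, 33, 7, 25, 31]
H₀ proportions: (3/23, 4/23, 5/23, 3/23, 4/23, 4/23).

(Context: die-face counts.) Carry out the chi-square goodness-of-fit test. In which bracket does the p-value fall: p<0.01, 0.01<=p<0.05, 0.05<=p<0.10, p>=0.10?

n = 129; E_i = n·p_i = [16.83, 22.43, 28.04, 16.83, 22.43, 22.43]
χ² = (11−16.83)²/16.83 + (22−22.43)²/22.43 + (33−28.04)²/28.04 + (7−16.83)²/16.83 + (25−22.43)²/22.43 + (31−22.43)²/22.43 = 12.2034
df = 5
p-value (upper-tail) = 0.03211
→ bracket: 0.01<=p<0.05

p-value bracket: 0.01<=p<0.05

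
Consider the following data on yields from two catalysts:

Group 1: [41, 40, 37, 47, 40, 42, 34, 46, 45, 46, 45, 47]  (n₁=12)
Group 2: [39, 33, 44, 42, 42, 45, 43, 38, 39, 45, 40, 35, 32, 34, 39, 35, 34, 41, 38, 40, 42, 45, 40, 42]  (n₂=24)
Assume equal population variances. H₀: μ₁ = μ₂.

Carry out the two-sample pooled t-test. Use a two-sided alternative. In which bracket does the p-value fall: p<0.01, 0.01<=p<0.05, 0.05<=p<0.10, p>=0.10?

x̄₁=42.500, s₁=4.210, n₁=12
x̄₂=39.458, s₂=3.934, n₂=24
s_p² = [11·4.210² + 23·3.934²]/34 = 16.2047
SE = √(s_p²·(1/12+1/24)) = 1.4232
t = (42.500−39.458)/1.4232 = 2.1372
df = 34
p-value (two-sided) = 0.03986
→ bracket: 0.01<=p<0.05

p-value bracket: 0.01<=p<0.05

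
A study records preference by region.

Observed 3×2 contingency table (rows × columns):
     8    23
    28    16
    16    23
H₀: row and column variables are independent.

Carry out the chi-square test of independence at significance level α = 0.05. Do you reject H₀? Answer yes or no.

Row totals [31, 44, 39], col totals [52, 62], n=114
χ² = (8−14.14)²/14.14 + (23−16.86)²/16.86 + (28−20.07)²/20.07 + (16−23.93)²/23.93 + (16−17.79)²/17.79 + (23−21.21)²/21.21 = 10.9946
df = 2
p-value (upper-tail) = 0.00410
At α=0.05: p < α → reject H₀

reject H₀: yes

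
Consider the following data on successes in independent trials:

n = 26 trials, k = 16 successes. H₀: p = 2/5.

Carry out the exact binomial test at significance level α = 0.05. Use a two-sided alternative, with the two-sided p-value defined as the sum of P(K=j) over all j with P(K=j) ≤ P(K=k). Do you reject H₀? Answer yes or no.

Exact binomial: n=26, k=16, p₀=2/5=0.4000
P(X=j) = C(n,j)·p₀^j·(1−p₀)^(n−j); p = Σ P(X=j) over j with P(X=j) ≤ P(X=16)
p-value (two-sided) = 0.02829
At α=0.05: p < α → reject H₀

reject H₀: yes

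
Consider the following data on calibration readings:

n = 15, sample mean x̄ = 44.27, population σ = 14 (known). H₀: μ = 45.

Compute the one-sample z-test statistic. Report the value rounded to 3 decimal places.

SE = σ/√n = 14/√15 = 3.6148
z = (x̄−μ₀)/SE = (44.27−45)/3.6148 = -0.2019

test statistic = -0.202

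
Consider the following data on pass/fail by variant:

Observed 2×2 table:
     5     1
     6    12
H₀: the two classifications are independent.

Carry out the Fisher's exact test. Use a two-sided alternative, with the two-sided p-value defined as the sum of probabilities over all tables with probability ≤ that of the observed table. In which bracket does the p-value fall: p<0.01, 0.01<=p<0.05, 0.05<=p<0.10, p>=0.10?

Margins: r₁=6, r₂=18, c₁=11, c₂=13, n=24
p_obs = C(6,5)·C(18,6)/C(24,11); sum pmf over tables with pmf ≤ p_obs
p-value (two-sided) = 0.06080
→ bracket: 0.05<=p<0.10

p-value bracket: 0.05<=p<0.10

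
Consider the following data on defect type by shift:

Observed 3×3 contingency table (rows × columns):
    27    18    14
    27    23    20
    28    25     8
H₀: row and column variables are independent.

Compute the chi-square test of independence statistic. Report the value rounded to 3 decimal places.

Row totals [59, 70, 61], col totals [82, 66, 42], n=190
χ² = (27−25.46)²/25.46 + (18−20.49)²/20.49 + (14−13.04)²/13.04 + (27−30.21)²/30.21 + (23−24.32)²/24.32 + (20−15.47)²/15.47 + (28−26.33)²/26.33 + (25−21.19)²/21.19 + (8−13.48)²/13.48 = 5.2254
df = 4

test statistic = 5.225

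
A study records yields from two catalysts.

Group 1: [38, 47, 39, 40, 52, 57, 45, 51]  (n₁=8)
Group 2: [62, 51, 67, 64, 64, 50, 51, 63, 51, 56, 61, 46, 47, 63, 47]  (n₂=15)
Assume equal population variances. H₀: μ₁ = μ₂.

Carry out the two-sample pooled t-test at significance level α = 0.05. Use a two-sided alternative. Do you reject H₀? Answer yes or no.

reject H₀: yes

x̄₁=46.125, s₁=6.896, n₁=8
x̄₂=56.200, s₂=7.466, n₂=15
s_p² = [7·6.896² + 14·7.466²]/21 = 53.0131
SE = √(s_p²·(1/8+1/15)) = 3.1876
t = (46.125−56.200)/3.1876 = -3.1607
df = 21
p-value (two-sided) = 0.00471
At α=0.05: p < α → reject H₀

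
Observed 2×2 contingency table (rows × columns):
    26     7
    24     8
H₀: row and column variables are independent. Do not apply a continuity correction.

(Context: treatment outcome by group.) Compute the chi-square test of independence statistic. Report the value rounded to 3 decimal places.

test statistic = 0.131

Row totals [33, 32], col totals [50, 15], n=65
χ² = (26−25.38)²/25.38 + (7−7.62)²/7.62 + (24−24.62)²/24.62 + (8−7.38)²/7.38 = 0.1313
df = 1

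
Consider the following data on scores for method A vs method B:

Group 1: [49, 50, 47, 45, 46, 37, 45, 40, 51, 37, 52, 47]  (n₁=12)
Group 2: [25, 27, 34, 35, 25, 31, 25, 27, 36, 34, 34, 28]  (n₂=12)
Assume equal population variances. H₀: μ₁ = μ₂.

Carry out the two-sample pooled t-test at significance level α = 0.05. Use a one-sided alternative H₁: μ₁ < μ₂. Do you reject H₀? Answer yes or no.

reject H₀: no

x̄₁=45.500, s₁=5.090, n₁=12
x̄₂=30.083, s₂=4.337, n₂=12
s_p² = [11·5.090² + 11·4.337²]/22 = 22.3598
SE = √(s_p²·(1/12+1/12)) = 1.9305
t = (45.500−30.083)/1.9305 = 7.9860
df = 22
p-value (one-sided, H₁ less) = 1.00000
At α=0.05: p ≥ α → fail to reject H₀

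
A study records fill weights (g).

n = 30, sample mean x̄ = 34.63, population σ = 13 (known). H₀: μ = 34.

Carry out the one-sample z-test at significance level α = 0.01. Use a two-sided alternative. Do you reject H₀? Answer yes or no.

SE = σ/√n = 13/√30 = 2.3735
z = (x̄−μ₀)/SE = (34.63−34)/2.3735 = 0.2654
p-value (two-sided) = 0.79067
At α=0.01: p ≥ α → fail to reject H₀

reject H₀: no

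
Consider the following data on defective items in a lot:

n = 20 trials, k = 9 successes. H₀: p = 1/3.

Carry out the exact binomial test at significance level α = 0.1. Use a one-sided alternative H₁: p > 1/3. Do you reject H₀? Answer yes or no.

reject H₀: no

Exact binomial: n=20, k=9, p₀=1/3=0.3333
P(X≥9) from Σ C(n,i)·p₀^i·(1−p₀)^(n−i)
p-value (one-sided, H₁ greater) = 0.19055
At α=0.1: p ≥ α → fail to reject H₀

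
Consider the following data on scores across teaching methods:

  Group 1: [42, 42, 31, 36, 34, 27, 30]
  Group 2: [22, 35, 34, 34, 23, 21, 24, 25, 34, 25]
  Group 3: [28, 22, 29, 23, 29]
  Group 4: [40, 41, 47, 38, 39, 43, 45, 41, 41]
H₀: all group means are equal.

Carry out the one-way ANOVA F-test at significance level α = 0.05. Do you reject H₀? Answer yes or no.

reject H₀: yes

Group means [34.57, 27.70, 26.20, 41.67], grand mean 33.065
SSB = Σnᵢ(x̄ᵢ−x̄)² = 1205.257; SSW = ΣΣ(x−x̄ᵢ)² = 616.614
MSB = 1205.257/3 = 401.7522; MSW = 616.614/27 = 22.8376
F = MSB/MSW = 17.5917
df = (3, 27)
p-value (upper-tail) = 0.00000
At α=0.05: p < α → reject H₀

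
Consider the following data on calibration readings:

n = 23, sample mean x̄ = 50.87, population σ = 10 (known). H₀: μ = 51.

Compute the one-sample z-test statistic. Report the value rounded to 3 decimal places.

SE = σ/√n = 10/√23 = 2.0851
z = (x̄−μ₀)/SE = (50.87−51)/2.0851 = -0.0623

test statistic = -0.062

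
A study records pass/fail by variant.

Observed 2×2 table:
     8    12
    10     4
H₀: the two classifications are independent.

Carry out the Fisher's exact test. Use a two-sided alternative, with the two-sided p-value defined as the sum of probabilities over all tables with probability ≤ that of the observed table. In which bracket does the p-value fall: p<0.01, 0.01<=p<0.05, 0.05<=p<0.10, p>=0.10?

Margins: r₁=20, r₂=14, c₁=18, c₂=16, n=34
p_obs = C(20,8)·C(14,10)/C(34,18); sum pmf over tables with pmf ≤ p_obs
p-value (two-sided) = 0.09209
→ bracket: 0.05<=p<0.10

p-value bracket: 0.05<=p<0.10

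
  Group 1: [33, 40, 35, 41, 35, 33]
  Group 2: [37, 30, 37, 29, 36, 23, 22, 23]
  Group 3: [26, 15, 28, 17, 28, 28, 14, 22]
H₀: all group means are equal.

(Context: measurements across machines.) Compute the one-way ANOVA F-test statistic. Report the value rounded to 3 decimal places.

test statistic = 10.360

Group means [36.17, 29.62, 22.25], grand mean 28.727
SSB = Σnᵢ(x̄ᵢ−x̄)² = 674.155; SSW = ΣΣ(x−x̄ᵢ)² = 618.208
MSB = 674.155/2 = 337.0777; MSW = 618.208/19 = 32.5373
F = MSB/MSW = 10.3597
df = (2, 19)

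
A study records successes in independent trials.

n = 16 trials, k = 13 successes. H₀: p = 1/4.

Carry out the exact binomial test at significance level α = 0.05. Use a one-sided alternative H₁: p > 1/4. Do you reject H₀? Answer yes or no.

reject H₀: yes

Exact binomial: n=16, k=13, p₀=1/4=0.2500
P(X≥13) from Σ C(n,i)·p₀^i·(1−p₀)^(n−i)
p-value (one-sided, H₁ greater) = 0.00000
At α=0.05: p < α → reject H₀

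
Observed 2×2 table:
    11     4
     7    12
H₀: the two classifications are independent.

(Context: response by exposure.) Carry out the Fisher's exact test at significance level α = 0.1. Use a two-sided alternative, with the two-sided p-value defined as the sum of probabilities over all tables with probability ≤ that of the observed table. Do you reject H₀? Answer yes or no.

Margins: r₁=15, r₂=19, c₁=18, c₂=16, n=34
p_obs = C(15,11)·C(19,7)/C(34,18); sum pmf over tables with pmf ≤ p_obs
p-value (two-sided) = 0.04544
At α=0.1: p < α → reject H₀

reject H₀: yes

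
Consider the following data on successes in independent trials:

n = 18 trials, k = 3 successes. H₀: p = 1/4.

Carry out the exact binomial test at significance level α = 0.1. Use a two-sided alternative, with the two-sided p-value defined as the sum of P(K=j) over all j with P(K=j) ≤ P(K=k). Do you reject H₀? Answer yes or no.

reject H₀: no

Exact binomial: n=18, k=3, p₀=1/4=0.2500
P(X=j) = C(n,j)·p₀^j·(1−p₀)^(n−j); p = Σ P(X=j) over j with P(X=j) ≤ P(X=3)
p-value (two-sided) = 0.58824
At α=0.1: p ≥ α → fail to reject H₀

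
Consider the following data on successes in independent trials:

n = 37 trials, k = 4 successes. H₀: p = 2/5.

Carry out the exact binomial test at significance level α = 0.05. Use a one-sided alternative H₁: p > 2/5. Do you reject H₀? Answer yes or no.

reject H₀: no

Exact binomial: n=37, k=4, p₀=2/5=0.4000
P(X≥4) from Σ C(n,i)·p₀^i·(1−p₀)^(n−i)
p-value (one-sided, H₁ greater) = 0.99998
At α=0.05: p ≥ α → fail to reject H₀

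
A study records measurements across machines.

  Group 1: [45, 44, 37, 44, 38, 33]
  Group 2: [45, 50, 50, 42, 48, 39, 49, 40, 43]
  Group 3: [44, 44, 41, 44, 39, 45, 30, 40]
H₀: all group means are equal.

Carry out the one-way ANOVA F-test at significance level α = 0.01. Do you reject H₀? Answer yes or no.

reject H₀: no

Group means [40.17, 45.11, 40.88], grand mean 42.348
SSB = Σnᵢ(x̄ᵢ−x̄)² = 114.620; SSW = ΣΣ(x−x̄ᵢ)² = 436.597
MSB = 114.620/2 = 57.3101; MSW = 436.597/20 = 21.8299
F = MSB/MSW = 2.6253
df = (2, 20)
p-value (upper-tail) = 0.09718
At α=0.01: p ≥ α → fail to reject H₀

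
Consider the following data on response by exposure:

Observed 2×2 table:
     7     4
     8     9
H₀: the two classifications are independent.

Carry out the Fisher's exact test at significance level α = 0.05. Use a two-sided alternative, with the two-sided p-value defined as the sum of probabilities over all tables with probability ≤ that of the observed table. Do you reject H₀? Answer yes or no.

reject H₀: no

Margins: r₁=11, r₂=17, c₁=15, c₂=13, n=28
p_obs = C(11,7)·C(17,8)/C(28,15); sum pmf over tables with pmf ≤ p_obs
p-value (two-sided) = 0.46007
At α=0.05: p ≥ α → fail to reject H₀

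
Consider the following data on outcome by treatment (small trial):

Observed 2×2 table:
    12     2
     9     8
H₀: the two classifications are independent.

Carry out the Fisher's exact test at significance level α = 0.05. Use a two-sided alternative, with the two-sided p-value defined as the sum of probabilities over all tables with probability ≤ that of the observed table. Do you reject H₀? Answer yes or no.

reject H₀: no

Margins: r₁=14, r₂=17, c₁=21, c₂=10, n=31
p_obs = C(14,12)·C(17,9)/C(31,21); sum pmf over tables with pmf ≤ p_obs
p-value (two-sided) = 0.06799
At α=0.05: p ≥ α → fail to reject H₀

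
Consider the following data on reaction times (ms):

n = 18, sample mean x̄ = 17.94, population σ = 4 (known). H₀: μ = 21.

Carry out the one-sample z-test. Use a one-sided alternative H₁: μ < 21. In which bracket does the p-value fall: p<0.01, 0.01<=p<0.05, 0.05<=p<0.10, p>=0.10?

SE = σ/√n = 4/√18 = 0.9428
z = (x̄−μ₀)/SE = (17.94−21)/0.9428 = -3.2456
p-value (one-sided, H₁ less) = 0.00059
→ bracket: p<0.01

p-value bracket: p<0.01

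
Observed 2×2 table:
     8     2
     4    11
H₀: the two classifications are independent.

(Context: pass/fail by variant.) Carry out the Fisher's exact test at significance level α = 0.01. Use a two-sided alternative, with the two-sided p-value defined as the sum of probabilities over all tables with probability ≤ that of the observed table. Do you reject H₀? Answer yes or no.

Margins: r₁=10, r₂=15, c₁=12, c₂=13, n=25
p_obs = C(10,8)·C(15,4)/C(25,12); sum pmf over tables with pmf ≤ p_obs
p-value (two-sided) = 0.01542
At α=0.01: p ≥ α → fail to reject H₀

reject H₀: no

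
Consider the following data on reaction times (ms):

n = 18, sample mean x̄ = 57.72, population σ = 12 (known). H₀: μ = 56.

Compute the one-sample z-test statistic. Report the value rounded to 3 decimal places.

SE = σ/√n = 12/√18 = 2.8284
z = (x̄−μ₀)/SE = (57.72−56)/2.8284 = 0.6081

test statistic = 0.608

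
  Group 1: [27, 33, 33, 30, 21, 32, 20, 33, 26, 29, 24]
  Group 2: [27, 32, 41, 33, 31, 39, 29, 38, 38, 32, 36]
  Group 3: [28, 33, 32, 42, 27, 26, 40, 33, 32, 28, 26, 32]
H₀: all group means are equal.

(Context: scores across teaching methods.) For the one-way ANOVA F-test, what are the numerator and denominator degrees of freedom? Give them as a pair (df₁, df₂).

degrees of freedom = [2, 31]

k = 3 groups, N = 34 total
df = (k−1, N−k) = (3−1, 34−3) = (2, 31)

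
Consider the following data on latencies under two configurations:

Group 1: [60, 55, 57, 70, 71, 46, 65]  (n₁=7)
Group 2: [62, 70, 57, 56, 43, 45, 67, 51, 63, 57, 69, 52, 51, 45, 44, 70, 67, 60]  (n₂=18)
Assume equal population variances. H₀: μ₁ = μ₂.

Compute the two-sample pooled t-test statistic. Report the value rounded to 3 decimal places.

test statistic = 0.825

x̄₁=60.571, s₁=8.886, n₁=7
x̄₂=57.167, s₂=9.401, n₂=18
s_p² = [6·8.886² + 17·9.401²]/23 = 85.9224
SE = √(s_p²·(1/7+1/18)) = 4.1289
t = (60.571−57.167)/4.1289 = 0.8246
df = 23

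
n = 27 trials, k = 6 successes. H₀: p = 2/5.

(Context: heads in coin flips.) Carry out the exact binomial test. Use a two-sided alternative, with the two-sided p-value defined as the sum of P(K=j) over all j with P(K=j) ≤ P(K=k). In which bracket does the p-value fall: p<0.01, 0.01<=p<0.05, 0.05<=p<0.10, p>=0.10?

Exact binomial: n=27, k=6, p₀=2/5=0.4000
P(X=j) = C(n,j)·p₀^j·(1−p₀)^(n−j); p = Σ P(X=j) over j with P(X=j) ≤ P(X=6)
p-value (two-sided) = 0.07579
→ bracket: 0.05<=p<0.10

p-value bracket: 0.05<=p<0.10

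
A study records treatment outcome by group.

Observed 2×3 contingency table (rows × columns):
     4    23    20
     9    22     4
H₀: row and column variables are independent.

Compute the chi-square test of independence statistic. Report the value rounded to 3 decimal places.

test statistic = 11.093

Row totals [47, 35], col totals [13, 45, 24], n=82
χ² = (4−7.45)²/7.45 + (23−25.79)²/25.79 + (20−13.76)²/13.76 + (9−5.55)²/5.55 + (22−19.21)²/19.21 + (4−10.24)²/10.24 = 11.0934
df = 2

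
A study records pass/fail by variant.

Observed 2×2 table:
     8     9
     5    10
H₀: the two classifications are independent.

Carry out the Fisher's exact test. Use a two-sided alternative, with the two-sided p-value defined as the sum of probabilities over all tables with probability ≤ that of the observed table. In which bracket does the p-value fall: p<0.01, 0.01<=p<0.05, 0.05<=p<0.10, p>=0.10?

Margins: r₁=17, r₂=15, c₁=13, c₂=19, n=32
p_obs = C(17,8)·C(15,5)/C(32,13); sum pmf over tables with pmf ≤ p_obs
p-value (two-sided) = 0.49053
→ bracket: p>=0.10

p-value bracket: p>=0.10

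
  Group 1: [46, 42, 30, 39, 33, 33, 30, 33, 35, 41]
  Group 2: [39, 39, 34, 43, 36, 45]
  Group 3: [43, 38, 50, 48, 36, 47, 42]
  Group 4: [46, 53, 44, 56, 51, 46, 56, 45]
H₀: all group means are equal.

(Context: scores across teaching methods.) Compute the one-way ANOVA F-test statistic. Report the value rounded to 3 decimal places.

test statistic = 11.153

Group means [36.20, 39.33, 43.43, 49.62], grand mean 41.903
SSB = Σnᵢ(x̄ᵢ−x̄)² = 858.187; SSW = ΣΣ(x−x̄ᵢ)² = 692.523
MSB = 858.187/3 = 286.0624; MSW = 692.523/27 = 25.6490
F = MSB/MSW = 11.1530
df = (3, 27)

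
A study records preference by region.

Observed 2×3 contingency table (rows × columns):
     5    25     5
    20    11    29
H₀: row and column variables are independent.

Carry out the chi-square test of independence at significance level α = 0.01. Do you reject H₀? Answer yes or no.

Row totals [35, 60], col totals [25, 36, 34], n=95
χ² = (5−9.21)²/9.21 + (25−13.26)²/13.26 + (5−12.53)²/12.53 + (20−15.79)²/15.79 + (11−22.74)²/22.74 + (29−21.47)²/21.47 = 26.6524
df = 2
p-value (upper-tail) = 0.00000
At α=0.01: p < α → reject H₀

reject H₀: yes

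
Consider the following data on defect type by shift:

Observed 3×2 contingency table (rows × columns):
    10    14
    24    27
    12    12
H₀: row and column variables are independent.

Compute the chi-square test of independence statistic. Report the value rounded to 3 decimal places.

test statistic = 0.350

Row totals [24, 51, 24], col totals [46, 53], n=99
χ² = (10−11.15)²/11.15 + (14−12.85)²/12.85 + (24−23.70)²/23.70 + (27−27.30)²/27.30 + (12−11.15)²/11.15 + (12−12.85)²/12.85 = 0.3499
df = 2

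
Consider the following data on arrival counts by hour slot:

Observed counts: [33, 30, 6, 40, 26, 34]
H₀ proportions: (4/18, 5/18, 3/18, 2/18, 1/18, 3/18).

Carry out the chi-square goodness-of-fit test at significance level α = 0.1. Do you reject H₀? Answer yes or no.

n = 169; E_i = n·p_i = [37.56, 46.94, 28.17, 18.78, 9.39, 28.17]
χ² = (33−37.56)²/37.56 + (30−46.94)²/46.94 + (6−28.17)²/28.17 + (40−18.78)²/18.78 + (26−9.39)²/9.39 + (34−28.17)²/28.17 = 78.6953
df = 5
p-value (upper-tail) = 0.00000
At α=0.1: p < α → reject H₀

reject H₀: yes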